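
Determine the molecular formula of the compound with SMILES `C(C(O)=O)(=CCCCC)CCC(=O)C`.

C11H18O3

Heavy atoms from the SMILES: 11 C, 3 O.
Implicit hydrogens by atom environment:
  5 × C: 2 H each → 10
  3 × C: no H
  2 × C: 3 H each → 6
  2 × O: no H
  1 × C: 1 H
  1 × O: 1 H
  Total hydrogens = 18.
Molecular formula: C11H18O3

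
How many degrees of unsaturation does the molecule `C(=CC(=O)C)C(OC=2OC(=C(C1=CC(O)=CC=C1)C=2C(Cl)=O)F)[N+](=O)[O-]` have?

Molecular formula from the SMILES: C16H11ClFNO7.
DoU = (2C + 2 + N − H − X)/2 = (2·16 + 2 + 1 − 11 − 2)/2 = 22/2 = 11.
(Structurally: 2 ring(s) + 9 π bond(s) = 11.)

11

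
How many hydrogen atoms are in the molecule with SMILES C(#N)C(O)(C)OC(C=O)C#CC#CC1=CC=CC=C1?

11

Hydrogens are implicit in SMILES; fill each atom to its normal valence:
  6 × C: no H
  5 × C (aromatic): 1 H each → 5
  2 × C: 1 H each → 2
  2 × O: no H
  1 × C: 3 H
  1 × C (aromatic): no H
  1 × N: no H
  1 × O: 1 H
  Total hydrogens = 11.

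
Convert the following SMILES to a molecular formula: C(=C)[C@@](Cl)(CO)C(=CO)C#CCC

C10H13ClO2

Heavy atoms from the SMILES: 10 C, 1 Cl, 2 O.
Implicit hydrogens by atom environment:
  4 × C: no H
  3 × C: 2 H each → 6
  2 × C: 1 H each → 2
  2 × O: 1 H each → 2
  1 × C: 3 H
  1 × Cl: no H
  Total hydrogens = 13.
Molecular formula: C10H13ClO2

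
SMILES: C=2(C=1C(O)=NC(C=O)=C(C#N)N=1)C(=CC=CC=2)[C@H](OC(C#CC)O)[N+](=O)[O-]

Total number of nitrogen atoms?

4

The symbol for nitrogen appears 4 times in the SMILES.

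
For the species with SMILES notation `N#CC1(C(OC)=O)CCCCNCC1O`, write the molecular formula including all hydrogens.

Heavy atoms from the SMILES: 10 C, 2 N, 3 O.
Implicit hydrogens by atom environment:
  5 × C: 2 H each → 10
  3 × C: no H
  2 × O: no H
  1 × C: 3 H
  1 × C: 1 H
  1 × N: 1 H
  1 × N: no H
  1 × O: 1 H
  Total hydrogens = 16.
Molecular formula: C10H16N2O3

C10H16N2O3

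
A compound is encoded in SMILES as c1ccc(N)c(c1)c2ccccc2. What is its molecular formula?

Heavy atoms from the SMILES: 12 C, 1 N.
Implicit hydrogens by atom environment:
  9 × C (aromatic): 1 H each → 9
  3 × C (aromatic): no H
  1 × N: 2 H
  Total hydrogens = 11.
Molecular formula: C12H11N

C12H11N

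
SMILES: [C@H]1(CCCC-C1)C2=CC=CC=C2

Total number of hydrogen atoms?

Hydrogens are implicit in SMILES; fill each atom to its normal valence:
  5 × C: 2 H each → 10
  5 × C (aromatic): 1 H each → 5
  1 × C: 1 H
  1 × C (aromatic): no H
  Total hydrogens = 16.

16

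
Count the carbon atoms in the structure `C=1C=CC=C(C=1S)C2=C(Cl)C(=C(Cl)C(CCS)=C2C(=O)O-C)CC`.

18

The symbol for carbon appears 18 times in the SMILES. (Cl is a single chlorine, not C + l.)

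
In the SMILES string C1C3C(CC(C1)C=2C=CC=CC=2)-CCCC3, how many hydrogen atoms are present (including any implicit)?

Hydrogens are implicit in SMILES; fill each atom to its normal valence:
  7 × C: 2 H each → 14
  5 × C (aromatic): 1 H each → 5
  3 × C: 1 H each → 3
  1 × C (aromatic): no H
  Total hydrogens = 22.

22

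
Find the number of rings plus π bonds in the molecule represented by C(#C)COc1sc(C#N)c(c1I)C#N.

9

Molecular formula from the SMILES: C9H3IN2OS.
DoU = (2C + 2 + N − H − X)/2 = (2·9 + 2 + 2 − 3 − 1)/2 = 18/2 = 9.
(Structurally: 1 ring(s) + 8 π bond(s) = 9.)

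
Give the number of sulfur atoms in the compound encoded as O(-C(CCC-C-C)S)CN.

1

The symbol for sulfur appears 1 time in the SMILES.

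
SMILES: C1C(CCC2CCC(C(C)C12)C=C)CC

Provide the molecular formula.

C15H26

Heavy atoms from the SMILES: 15 C.
Implicit hydrogens by atom environment:
  7 × C: 2 H each → 14
  6 × C: 1 H each → 6
  2 × C: 3 H each → 6
  Total hydrogens = 26.
Molecular formula: C15H26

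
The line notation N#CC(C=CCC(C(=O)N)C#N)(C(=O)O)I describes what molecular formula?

Heavy atoms from the SMILES: 9 C, 1 I, 3 N, 3 O.
Implicit hydrogens by atom environment:
  5 × C: no H
  3 × C: 1 H each → 3
  2 × N: no H
  2 × O: no H
  1 × C: 2 H
  1 × I: no H
  1 × N: 2 H
  1 × O: 1 H
  Total hydrogens = 8.
Molecular formula: C9H8IN3O3

C9H8IN3O3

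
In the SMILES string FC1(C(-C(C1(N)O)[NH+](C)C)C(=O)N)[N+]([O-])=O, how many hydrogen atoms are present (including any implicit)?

Hydrogens are implicit in SMILES; fill each atom to its normal valence:
  3 × C: no H
  2 × C: 3 H each → 6
  2 × C: 1 H each → 2
  2 × N: 2 H each → 4
  2 × O: no H
  1 × F: no H
  1 × N (charge +1): 1 H
  1 × N (charge +1): no H
  1 × O: 1 H
  1 × O (charge -1): no H
  Total hydrogens = 14.

14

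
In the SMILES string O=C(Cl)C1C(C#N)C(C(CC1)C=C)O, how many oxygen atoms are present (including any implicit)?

The symbol for oxygen appears 2 times in the SMILES.

2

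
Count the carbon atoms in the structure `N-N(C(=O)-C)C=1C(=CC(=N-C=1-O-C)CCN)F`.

10

The symbol for carbon appears 10 times in the SMILES.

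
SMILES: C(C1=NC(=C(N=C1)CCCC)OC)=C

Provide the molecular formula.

C11H16N2O

Heavy atoms from the SMILES: 11 C, 2 N, 1 O.
Implicit hydrogens by atom environment:
  4 × C: 2 H each → 8
  3 × C (aromatic): no H
  2 × C: 3 H each → 6
  2 × N (aromatic): no H
  1 × C (aromatic): 1 H
  1 × C: 1 H
  1 × O: no H
  Total hydrogens = 16.
Molecular formula: C11H16N2O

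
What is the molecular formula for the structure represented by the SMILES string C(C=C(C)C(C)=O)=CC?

Heavy atoms from the SMILES: 8 C, 1 O.
Implicit hydrogens by atom environment:
  3 × C: 3 H each → 9
  3 × C: 1 H each → 3
  2 × C: no H
  1 × O: no H
  Total hydrogens = 12.
Molecular formula: C8H12O

C8H12O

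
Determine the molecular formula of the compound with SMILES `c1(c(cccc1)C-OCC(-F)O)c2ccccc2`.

C15H15FO2

Heavy atoms from the SMILES: 15 C, 1 F, 2 O.
Implicit hydrogens by atom environment:
  9 × C (aromatic): 1 H each → 9
  3 × C (aromatic): no H
  2 × C: 2 H each → 4
  1 × C: 1 H
  1 × F: no H
  1 × O: 1 H
  1 × O: no H
  Total hydrogens = 15.
Molecular formula: C15H15FO2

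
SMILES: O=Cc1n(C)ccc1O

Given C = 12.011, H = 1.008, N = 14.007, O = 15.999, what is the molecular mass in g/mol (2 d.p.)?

Molecular formula: C6H7NO2.
M = 6×12.011 + 7×1.008 + 1×14.007 + 2×15.999 = 125.13 g/mol.

125.13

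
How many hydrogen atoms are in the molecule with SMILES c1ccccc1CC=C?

Hydrogens are implicit in SMILES; fill each atom to its normal valence:
  5 × C (aromatic): 1 H each → 5
  2 × C: 2 H each → 4
  1 × C: 1 H
  1 × C (aromatic): no H
  Total hydrogens = 10.

10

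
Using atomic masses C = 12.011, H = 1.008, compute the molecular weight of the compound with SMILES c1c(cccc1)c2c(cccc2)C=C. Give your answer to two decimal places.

180.25

Molecular formula: C14H12.
M = 14×12.011 + 12×1.008 = 180.25 g/mol.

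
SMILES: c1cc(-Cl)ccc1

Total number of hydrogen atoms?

5

Hydrogens are implicit in SMILES; fill each atom to its normal valence:
  5 × C (aromatic): 1 H each → 5
  1 × C (aromatic): no H
  1 × Cl: no H
  Total hydrogens = 5.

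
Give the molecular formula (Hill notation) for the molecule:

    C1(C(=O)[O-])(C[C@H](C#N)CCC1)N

Heavy atoms from the SMILES: 8 C, 2 N, 2 O.
Implicit hydrogens by atom environment:
  4 × C: 2 H each → 8
  3 × C: no H
  1 × C: 1 H
  1 × N: 2 H
  1 × N: no H
  1 × O: no H
  1 × O (charge -1): no H
  Total hydrogens = 11.
Net charge -1.
Molecular formula: C8H11N2O2-

C8H11N2O2-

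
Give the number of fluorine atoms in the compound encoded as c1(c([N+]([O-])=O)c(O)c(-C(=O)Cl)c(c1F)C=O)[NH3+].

1

The symbol for fluorine appears 1 time in the SMILES.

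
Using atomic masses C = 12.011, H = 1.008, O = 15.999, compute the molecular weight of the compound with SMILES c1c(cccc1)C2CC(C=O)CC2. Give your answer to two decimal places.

Molecular formula: C12H14O.
M = 12×12.011 + 14×1.008 + 1×15.999 = 174.24 g/mol.

174.24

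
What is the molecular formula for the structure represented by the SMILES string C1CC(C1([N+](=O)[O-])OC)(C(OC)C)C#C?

Heavy atoms from the SMILES: 10 C, 1 N, 4 O.
Implicit hydrogens by atom environment:
  3 × C: 3 H each → 9
  3 × C: no H
  3 × O: no H
  2 × C: 2 H each → 4
  2 × C: 1 H each → 2
  1 × N (charge +1): no H
  1 × O (charge -1): no H
  Total hydrogens = 15.
Molecular formula: C10H15NO4

C10H15NO4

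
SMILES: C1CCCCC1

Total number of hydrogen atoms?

12

Hydrogens are implicit in SMILES; fill each atom to its normal valence:
  6 × C: 2 H each → 12
  Total hydrogens = 12.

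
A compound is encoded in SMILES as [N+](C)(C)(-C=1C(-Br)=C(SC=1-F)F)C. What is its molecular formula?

C7H9BrF2NS+

Heavy atoms from the SMILES: 1 Br, 7 C, 2 F, 1 N, 1 S.
Implicit hydrogens by atom environment:
  4 × C (aromatic): no H
  3 × C: 3 H each → 9
  2 × F: no H
  1 × Br: no H
  1 × N (charge +1): no H
  1 × S (aromatic): no H
  Total hydrogens = 9.
Net charge +1.
Molecular formula: C7H9BrF2NS+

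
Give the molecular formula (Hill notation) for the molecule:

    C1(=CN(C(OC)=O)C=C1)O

Heavy atoms from the SMILES: 6 C, 1 N, 3 O.
Implicit hydrogens by atom environment:
  3 × C (aromatic): 1 H each → 3
  2 × O: no H
  1 × C: 3 H
  1 × C (aromatic): no H
  1 × C: no H
  1 × N (aromatic): no H
  1 × O: 1 H
  Total hydrogens = 7.
Molecular formula: C6H7NO3

C6H7NO3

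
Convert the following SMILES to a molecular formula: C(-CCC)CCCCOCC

Heavy atoms from the SMILES: 10 C, 1 O.
Implicit hydrogens by atom environment:
  8 × C: 2 H each → 16
  2 × C: 3 H each → 6
  1 × O: no H
  Total hydrogens = 22.
Molecular formula: C10H22O

C10H22O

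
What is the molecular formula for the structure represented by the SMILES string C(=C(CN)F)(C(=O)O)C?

C5H8FNO2

Heavy atoms from the SMILES: 5 C, 1 F, 1 N, 2 O.
Implicit hydrogens by atom environment:
  3 × C: no H
  1 × C: 3 H
  1 × C: 2 H
  1 × F: no H
  1 × N: 2 H
  1 × O: 1 H
  1 × O: no H
  Total hydrogens = 8.
Molecular formula: C5H8FNO2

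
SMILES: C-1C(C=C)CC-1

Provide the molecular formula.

C6H10

Heavy atoms from the SMILES: 6 C.
Implicit hydrogens by atom environment:
  4 × C: 2 H each → 8
  2 × C: 1 H each → 2
  Total hydrogens = 10.
Molecular formula: C6H10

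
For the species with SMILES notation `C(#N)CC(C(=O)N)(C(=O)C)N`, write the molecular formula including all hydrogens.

C6H9N3O2

Heavy atoms from the SMILES: 6 C, 3 N, 2 O.
Implicit hydrogens by atom environment:
  4 × C: no H
  2 × N: 2 H each → 4
  2 × O: no H
  1 × C: 3 H
  1 × C: 2 H
  1 × N: no H
  Total hydrogens = 9.
Molecular formula: C6H9N3O2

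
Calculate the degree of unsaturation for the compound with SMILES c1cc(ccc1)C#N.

Molecular formula from the SMILES: C7H5N.
DoU = (2C + 2 + N − H − X)/2 = (2·7 + 2 + 1 − 5 − 0)/2 = 12/2 = 6.
(Structurally: 1 ring(s) + 5 π bond(s) = 6.)

6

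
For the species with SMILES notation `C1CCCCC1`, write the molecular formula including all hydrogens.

Heavy atoms from the SMILES: 6 C.
Implicit hydrogens by atom environment:
  6 × C: 2 H each → 12
  Total hydrogens = 12.
Molecular formula: C6H12

C6H12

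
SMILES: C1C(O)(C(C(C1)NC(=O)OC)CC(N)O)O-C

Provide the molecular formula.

C10H20N2O5

Heavy atoms from the SMILES: 10 C, 2 N, 5 O.
Implicit hydrogens by atom environment:
  3 × C: 2 H each → 6
  3 × C: 1 H each → 3
  3 × O: no H
  2 × C: 3 H each → 6
  2 × C: no H
  2 × O: 1 H each → 2
  1 × N: 2 H
  1 × N: 1 H
  Total hydrogens = 20.
Molecular formula: C10H20N2O5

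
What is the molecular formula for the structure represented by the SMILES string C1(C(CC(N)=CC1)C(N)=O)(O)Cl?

C7H11ClN2O2

Heavy atoms from the SMILES: 7 C, 1 Cl, 2 N, 2 O.
Implicit hydrogens by atom environment:
  3 × C: no H
  2 × C: 2 H each → 4
  2 × C: 1 H each → 2
  2 × N: 2 H each → 4
  1 × Cl: no H
  1 × O: 1 H
  1 × O: no H
  Total hydrogens = 11.
Molecular formula: C7H11ClN2O2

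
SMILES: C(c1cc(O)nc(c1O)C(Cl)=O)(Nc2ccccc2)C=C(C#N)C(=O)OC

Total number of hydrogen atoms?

Hydrogens are implicit in SMILES; fill each atom to its normal valence:
  6 × C (aromatic): 1 H each → 6
  5 × C (aromatic): no H
  4 × C: no H
  3 × O: no H
  2 × C: 1 H each → 2
  2 × O: 1 H each → 2
  1 × C: 3 H
  1 × Cl: no H
  1 × N: 1 H
  1 × N (aromatic): no H
  1 × N: no H
  Total hydrogens = 14.

14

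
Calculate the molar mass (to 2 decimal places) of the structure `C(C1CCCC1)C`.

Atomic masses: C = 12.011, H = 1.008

Molecular formula: C7H14.
M = 7×12.011 + 14×1.008 = 98.19 g/mol.

98.19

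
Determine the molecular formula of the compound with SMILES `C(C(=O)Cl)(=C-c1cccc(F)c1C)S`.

Heavy atoms from the SMILES: 10 C, 1 Cl, 1 F, 1 O, 1 S.
Implicit hydrogens by atom environment:
  3 × C (aromatic): 1 H each → 3
  3 × C (aromatic): no H
  2 × C: no H
  1 × C: 3 H
  1 × C: 1 H
  1 × Cl: no H
  1 × F: no H
  1 × O: no H
  1 × S: 1 H
  Total hydrogens = 8.
Molecular formula: C10H8ClFOS

C10H8ClFOS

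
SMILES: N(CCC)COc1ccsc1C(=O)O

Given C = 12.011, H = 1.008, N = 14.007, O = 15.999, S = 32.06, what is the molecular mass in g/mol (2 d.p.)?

215.27

Molecular formula: C9H13NO3S.
M = 9×12.011 + 13×1.008 + 1×14.007 + 3×15.999 + 1×32.06 = 215.27 g/mol.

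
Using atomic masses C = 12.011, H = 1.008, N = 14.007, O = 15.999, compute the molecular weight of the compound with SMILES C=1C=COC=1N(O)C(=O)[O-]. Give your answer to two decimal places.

Molecular formula: C5H4NO4-.
M = 5×12.011 + 4×1.008 + 1×14.007 + 4×15.999 = 142.09 g/mol.

142.09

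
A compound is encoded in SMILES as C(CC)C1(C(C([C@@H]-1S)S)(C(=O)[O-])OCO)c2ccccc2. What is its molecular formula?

Heavy atoms from the SMILES: 15 C, 4 O, 2 S.
Implicit hydrogens by atom environment:
  5 × C (aromatic): 1 H each → 5
  3 × C: 2 H each → 6
  3 × C: no H
  2 × C: 1 H each → 2
  2 × O: no H
  2 × S: 1 H each → 2
  1 × C: 3 H
  1 × C (aromatic): no H
  1 × O: 1 H
  1 × O (charge -1): no H
  Total hydrogens = 19.
Net charge -1.
Molecular formula: C15H19O4S2-

C15H19O4S2-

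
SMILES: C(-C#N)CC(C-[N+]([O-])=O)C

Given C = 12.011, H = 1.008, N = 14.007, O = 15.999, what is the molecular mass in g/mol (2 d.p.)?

142.16

Molecular formula: C6H10N2O2.
M = 6×12.011 + 10×1.008 + 2×14.007 + 2×15.999 = 142.16 g/mol.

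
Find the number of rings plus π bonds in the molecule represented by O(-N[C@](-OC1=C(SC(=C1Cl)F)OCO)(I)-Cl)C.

Molecular formula from the SMILES: C7H7Cl2FINO4S.
DoU = (2C + 2 + N − H − X)/2 = (2·7 + 2 + 1 − 7 − 4)/2 = 6/2 = 3.
(Structurally: 1 ring(s) + 2 π bond(s) = 3.)

3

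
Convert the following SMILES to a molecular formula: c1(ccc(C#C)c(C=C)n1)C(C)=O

C11H9NO

Heavy atoms from the SMILES: 11 C, 1 N, 1 O.
Implicit hydrogens by atom environment:
  3 × C (aromatic): no H
  2 × C (aromatic): 1 H each → 2
  2 × C: 1 H each → 2
  2 × C: no H
  1 × C: 3 H
  1 × C: 2 H
  1 × N (aromatic): no H
  1 × O: no H
  Total hydrogens = 9.
Molecular formula: C11H9NO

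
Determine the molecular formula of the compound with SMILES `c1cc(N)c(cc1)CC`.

Heavy atoms from the SMILES: 8 C, 1 N.
Implicit hydrogens by atom environment:
  4 × C (aromatic): 1 H each → 4
  2 × C (aromatic): no H
  1 × C: 3 H
  1 × C: 2 H
  1 × N: 2 H
  Total hydrogens = 11.
Molecular formula: C8H11N

C8H11N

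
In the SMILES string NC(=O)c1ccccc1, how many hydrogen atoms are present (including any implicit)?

Hydrogens are implicit in SMILES; fill each atom to its normal valence:
  5 × C (aromatic): 1 H each → 5
  1 × C (aromatic): no H
  1 × C: no H
  1 × N: 2 H
  1 × O: no H
  Total hydrogens = 7.

7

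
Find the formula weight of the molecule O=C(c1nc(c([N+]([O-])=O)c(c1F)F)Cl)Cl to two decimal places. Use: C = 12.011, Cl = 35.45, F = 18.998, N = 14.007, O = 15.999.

Molecular formula: C6Cl2F2N2O3.
M = 6×12.011 + 2×35.45 + 2×18.998 + 2×14.007 + 3×15.999 = 256.97 g/mol.

256.97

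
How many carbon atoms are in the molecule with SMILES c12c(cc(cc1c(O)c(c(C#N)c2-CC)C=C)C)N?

16

The symbol for carbon appears 16 times in the SMILES. Lowercase c denotes aromatic carbon and counts toward C.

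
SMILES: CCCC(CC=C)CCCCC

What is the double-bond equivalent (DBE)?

Molecular formula from the SMILES: C12H24.
DoU = (2C + 2 + N − H − X)/2 = (2·12 + 2 + 0 − 24 − 0)/2 = 2/2 = 1.
(Structurally: 0 ring(s) + 1 π bond(s) = 1.)

1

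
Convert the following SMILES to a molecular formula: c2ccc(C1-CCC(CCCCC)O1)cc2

C15H22O

Heavy atoms from the SMILES: 15 C, 1 O.
Implicit hydrogens by atom environment:
  6 × C: 2 H each → 12
  5 × C (aromatic): 1 H each → 5
  2 × C: 1 H each → 2
  1 × C: 3 H
  1 × C (aromatic): no H
  1 × O: no H
  Total hydrogens = 22.
Molecular formula: C15H22O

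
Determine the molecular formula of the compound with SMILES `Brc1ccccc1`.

Heavy atoms from the SMILES: 1 Br, 6 C.
Implicit hydrogens by atom environment:
  5 × C (aromatic): 1 H each → 5
  1 × Br: no H
  1 × C (aromatic): no H
  Total hydrogens = 5.
Molecular formula: C6H5Br

C6H5Br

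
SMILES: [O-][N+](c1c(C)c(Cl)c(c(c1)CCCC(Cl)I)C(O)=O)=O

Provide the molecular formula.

Heavy atoms from the SMILES: 12 C, 2 Cl, 1 I, 1 N, 4 O.
Implicit hydrogens by atom environment:
  5 × C (aromatic): no H
  3 × C: 2 H each → 6
  2 × Cl: no H
  2 × O: no H
  1 × C: 3 H
  1 × C (aromatic): 1 H
  1 × C: 1 H
  1 × C: no H
  1 × I: no H
  1 × N (charge +1): no H
  1 × O: 1 H
  1 × O (charge -1): no H
  Total hydrogens = 12.
Molecular formula: C12H12Cl2INO4

C12H12Cl2INO4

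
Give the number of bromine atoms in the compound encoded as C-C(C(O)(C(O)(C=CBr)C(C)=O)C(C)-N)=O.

1

The symbol for bromine appears 1 time in the SMILES.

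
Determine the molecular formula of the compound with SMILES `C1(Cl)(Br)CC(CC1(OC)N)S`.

Heavy atoms from the SMILES: 1 Br, 6 C, 1 Cl, 1 N, 1 O, 1 S.
Implicit hydrogens by atom environment:
  2 × C: 2 H each → 4
  2 × C: no H
  1 × Br: no H
  1 × C: 3 H
  1 × C: 1 H
  1 × Cl: no H
  1 × N: 2 H
  1 × O: no H
  1 × S: 1 H
  Total hydrogens = 11.
Molecular formula: C6H11BrClNOS

C6H11BrClNOS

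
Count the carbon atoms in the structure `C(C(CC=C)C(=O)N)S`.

The symbol for carbon appears 6 times in the SMILES.

6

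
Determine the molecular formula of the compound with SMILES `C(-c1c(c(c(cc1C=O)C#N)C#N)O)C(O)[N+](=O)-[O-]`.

C11H7N3O5

Heavy atoms from the SMILES: 11 C, 3 N, 5 O.
Implicit hydrogens by atom environment:
  5 × C (aromatic): no H
  2 × C: 1 H each → 2
  2 × C: no H
  2 × N: no H
  2 × O: 1 H each → 2
  2 × O: no H
  1 × C: 2 H
  1 × C (aromatic): 1 H
  1 × N (charge +1): no H
  1 × O (charge -1): no H
  Total hydrogens = 7.
Molecular formula: C11H7N3O5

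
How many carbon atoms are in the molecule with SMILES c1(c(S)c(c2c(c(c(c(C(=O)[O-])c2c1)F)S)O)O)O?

11

The symbol for carbon appears 11 times in the SMILES. Lowercase c denotes aromatic carbon and counts toward C.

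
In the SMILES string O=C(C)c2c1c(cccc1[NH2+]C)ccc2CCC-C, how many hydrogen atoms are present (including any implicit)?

Hydrogens are implicit in SMILES; fill each atom to its normal valence:
  5 × C (aromatic): 1 H each → 5
  5 × C (aromatic): no H
  3 × C: 3 H each → 9
  3 × C: 2 H each → 6
  1 × C: no H
  1 × N (charge +1): 2 H
  1 × O: no H
  Total hydrogens = 22.

22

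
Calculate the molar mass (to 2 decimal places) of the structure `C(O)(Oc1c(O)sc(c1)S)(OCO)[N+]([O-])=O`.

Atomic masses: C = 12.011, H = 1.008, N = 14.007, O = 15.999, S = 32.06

Molecular formula: C6H7NO7S2.
M = 6×12.011 + 7×1.008 + 1×14.007 + 7×15.999 + 2×32.06 = 269.24 g/mol.

269.24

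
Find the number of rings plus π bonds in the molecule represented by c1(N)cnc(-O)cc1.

Molecular formula from the SMILES: C5H6N2O.
DoU = (2C + 2 + N − H − X)/2 = (2·5 + 2 + 2 − 6 − 0)/2 = 8/2 = 4.
(Structurally: 1 ring(s) + 3 π bond(s) = 4.)

4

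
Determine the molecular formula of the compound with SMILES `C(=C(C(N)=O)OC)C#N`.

Heavy atoms from the SMILES: 5 C, 2 N, 2 O.
Implicit hydrogens by atom environment:
  3 × C: no H
  2 × O: no H
  1 × C: 3 H
  1 × C: 1 H
  1 × N: 2 H
  1 × N: no H
  Total hydrogens = 6.
Molecular formula: C5H6N2O2

C5H6N2O2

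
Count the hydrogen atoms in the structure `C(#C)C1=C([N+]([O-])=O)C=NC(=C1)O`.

4

Hydrogens are implicit in SMILES; fill each atom to its normal valence:
  3 × C (aromatic): no H
  2 × C (aromatic): 1 H each → 2
  1 × C: 1 H
  1 × C: no H
  1 × N (aromatic): no H
  1 × N (charge +1): no H
  1 × O: 1 H
  1 × O: no H
  1 × O (charge -1): no H
  Total hydrogens = 4.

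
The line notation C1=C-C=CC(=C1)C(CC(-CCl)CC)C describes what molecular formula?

C13H19Cl

Heavy atoms from the SMILES: 13 C, 1 Cl.
Implicit hydrogens by atom environment:
  5 × C (aromatic): 1 H each → 5
  3 × C: 2 H each → 6
  2 × C: 3 H each → 6
  2 × C: 1 H each → 2
  1 × C (aromatic): no H
  1 × Cl: no H
  Total hydrogens = 19.
Molecular formula: C13H19Cl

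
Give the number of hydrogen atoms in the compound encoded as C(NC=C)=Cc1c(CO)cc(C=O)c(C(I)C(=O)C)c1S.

16

Hydrogens are implicit in SMILES; fill each atom to its normal valence:
  5 × C: 1 H each → 5
  5 × C (aromatic): no H
  2 × C: 2 H each → 4
  2 × O: no H
  1 × C: 3 H
  1 × C (aromatic): 1 H
  1 × C: no H
  1 × I: no H
  1 × N: 1 H
  1 × O: 1 H
  1 × S: 1 H
  Total hydrogens = 16.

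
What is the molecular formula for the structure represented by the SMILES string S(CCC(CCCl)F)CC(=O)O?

C7H12ClFO2S

Heavy atoms from the SMILES: 7 C, 1 Cl, 1 F, 2 O, 1 S.
Implicit hydrogens by atom environment:
  5 × C: 2 H each → 10
  1 × C: 1 H
  1 × C: no H
  1 × Cl: no H
  1 × F: no H
  1 × O: 1 H
  1 × O: no H
  1 × S: no H
  Total hydrogens = 12.
Molecular formula: C7H12ClFO2S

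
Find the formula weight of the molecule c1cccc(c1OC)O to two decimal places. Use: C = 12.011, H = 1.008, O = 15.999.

Molecular formula: C7H8O2.
M = 7×12.011 + 8×1.008 + 2×15.999 = 124.14 g/mol.

124.14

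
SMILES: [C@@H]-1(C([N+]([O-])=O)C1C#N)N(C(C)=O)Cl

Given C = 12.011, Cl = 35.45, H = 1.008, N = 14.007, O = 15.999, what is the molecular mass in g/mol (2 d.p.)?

Molecular formula: C6H6ClN3O3.
M = 6×12.011 + 1×35.45 + 6×1.008 + 3×14.007 + 3×15.999 = 203.58 g/mol.

203.58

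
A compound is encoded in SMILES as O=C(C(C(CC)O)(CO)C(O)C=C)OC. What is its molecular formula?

C10H18O5

Heavy atoms from the SMILES: 10 C, 5 O.
Implicit hydrogens by atom environment:
  3 × C: 2 H each → 6
  3 × C: 1 H each → 3
  3 × O: 1 H each → 3
  2 × C: 3 H each → 6
  2 × C: no H
  2 × O: no H
  Total hydrogens = 18.
Molecular formula: C10H18O5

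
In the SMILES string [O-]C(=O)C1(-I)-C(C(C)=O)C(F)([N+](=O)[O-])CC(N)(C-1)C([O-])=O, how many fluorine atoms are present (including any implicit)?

1

The symbol for fluorine appears 1 time in the SMILES.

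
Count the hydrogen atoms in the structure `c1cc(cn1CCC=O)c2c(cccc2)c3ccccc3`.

Hydrogens are implicit in SMILES; fill each atom to its normal valence:
  12 × C (aromatic): 1 H each → 12
  4 × C (aromatic): no H
  2 × C: 2 H each → 4
  1 × C: 1 H
  1 × N (aromatic): no H
  1 × O: no H
  Total hydrogens = 17.

17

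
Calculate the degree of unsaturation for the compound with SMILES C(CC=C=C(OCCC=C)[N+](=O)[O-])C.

Molecular formula from the SMILES: C10H15NO3.
DoU = (2C + 2 + N − H − X)/2 = (2·10 + 2 + 1 − 15 − 0)/2 = 8/2 = 4.
(Structurally: 0 ring(s) + 4 π bond(s) = 4.)

4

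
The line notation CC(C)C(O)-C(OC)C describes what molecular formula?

C7H16O2

Heavy atoms from the SMILES: 7 C, 2 O.
Implicit hydrogens by atom environment:
  4 × C: 3 H each → 12
  3 × C: 1 H each → 3
  1 × O: 1 H
  1 × O: no H
  Total hydrogens = 16.
Molecular formula: C7H16O2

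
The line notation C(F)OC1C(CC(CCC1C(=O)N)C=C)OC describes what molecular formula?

Heavy atoms from the SMILES: 12 C, 1 F, 1 N, 3 O.
Implicit hydrogens by atom environment:
  5 × C: 2 H each → 10
  5 × C: 1 H each → 5
  3 × O: no H
  1 × C: 3 H
  1 × C: no H
  1 × F: no H
  1 × N: 2 H
  Total hydrogens = 20.
Molecular formula: C12H20FNO3

C12H20FNO3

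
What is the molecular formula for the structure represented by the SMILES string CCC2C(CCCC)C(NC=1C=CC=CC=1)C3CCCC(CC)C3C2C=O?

C25H39NO

Heavy atoms from the SMILES: 25 C, 1 N, 1 O.
Implicit hydrogens by atom environment:
  8 × C: 2 H each → 16
  8 × C: 1 H each → 8
  5 × C (aromatic): 1 H each → 5
  3 × C: 3 H each → 9
  1 × C (aromatic): no H
  1 × N: 1 H
  1 × O: no H
  Total hydrogens = 39.
Molecular formula: C25H39NO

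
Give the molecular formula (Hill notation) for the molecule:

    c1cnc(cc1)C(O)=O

C6H5NO2

Heavy atoms from the SMILES: 6 C, 1 N, 2 O.
Implicit hydrogens by atom environment:
  4 × C (aromatic): 1 H each → 4
  1 × C (aromatic): no H
  1 × C: no H
  1 × N (aromatic): no H
  1 × O: 1 H
  1 × O: no H
  Total hydrogens = 5.
Molecular formula: C6H5NO2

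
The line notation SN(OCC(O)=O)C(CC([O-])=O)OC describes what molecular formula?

Heavy atoms from the SMILES: 6 C, 1 N, 6 O, 1 S.
Implicit hydrogens by atom environment:
  4 × O: no H
  2 × C: 2 H each → 4
  2 × C: no H
  1 × C: 3 H
  1 × C: 1 H
  1 × N: no H
  1 × O: 1 H
  1 × O (charge -1): no H
  1 × S: 1 H
  Total hydrogens = 10.
Net charge -1.
Molecular formula: C6H10NO6S-

C6H10NO6S-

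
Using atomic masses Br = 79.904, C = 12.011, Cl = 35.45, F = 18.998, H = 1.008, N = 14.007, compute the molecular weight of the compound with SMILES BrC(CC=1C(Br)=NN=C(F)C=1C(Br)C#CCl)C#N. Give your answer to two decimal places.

Molecular formula: C10H4Br3ClFN3.
M = 3×79.904 + 10×12.011 + 1×35.45 + 1×18.998 + 4×1.008 + 3×14.007 = 460.32 g/mol.

460.32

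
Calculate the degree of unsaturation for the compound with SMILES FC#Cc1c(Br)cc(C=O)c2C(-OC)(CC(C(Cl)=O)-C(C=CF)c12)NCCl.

Molecular formula from the SMILES: C18H14BrCl2F2NO3.
DoU = (2C + 2 + N − H − X)/2 = (2·18 + 2 + 1 − 14 − 5)/2 = 20/2 = 10.
(Structurally: 2 ring(s) + 8 π bond(s) = 10.)

10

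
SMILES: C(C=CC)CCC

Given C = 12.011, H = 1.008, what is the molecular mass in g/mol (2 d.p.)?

98.19

Molecular formula: C7H14.
M = 7×12.011 + 14×1.008 = 98.19 g/mol.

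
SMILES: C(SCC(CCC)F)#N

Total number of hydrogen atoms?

Hydrogens are implicit in SMILES; fill each atom to its normal valence:
  3 × C: 2 H each → 6
  1 × C: 3 H
  1 × C: 1 H
  1 × C: no H
  1 × F: no H
  1 × N: no H
  1 × S: no H
  Total hydrogens = 10.

10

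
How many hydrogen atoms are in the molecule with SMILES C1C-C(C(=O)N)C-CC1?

13

Hydrogens are implicit in SMILES; fill each atom to its normal valence:
  5 × C: 2 H each → 10
  1 × C: 1 H
  1 × C: no H
  1 × N: 2 H
  1 × O: no H
  Total hydrogens = 13.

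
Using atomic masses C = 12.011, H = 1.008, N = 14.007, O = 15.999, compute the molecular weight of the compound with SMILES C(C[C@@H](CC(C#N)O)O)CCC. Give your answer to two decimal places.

Molecular formula: C9H17NO2.
M = 9×12.011 + 17×1.008 + 1×14.007 + 2×15.999 = 171.24 g/mol.

171.24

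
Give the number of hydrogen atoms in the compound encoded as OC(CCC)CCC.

16

Hydrogens are implicit in SMILES; fill each atom to its normal valence:
  4 × C: 2 H each → 8
  2 × C: 3 H each → 6
  1 × C: 1 H
  1 × O: 1 H
  Total hydrogens = 16.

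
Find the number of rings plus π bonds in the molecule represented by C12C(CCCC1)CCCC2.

Molecular formula from the SMILES: C10H18.
DoU = (2C + 2 + N − H − X)/2 = (2·10 + 2 + 0 − 18 − 0)/2 = 4/2 = 2.
(Structurally: 2 ring(s) + 0 π bond(s) = 2.)

2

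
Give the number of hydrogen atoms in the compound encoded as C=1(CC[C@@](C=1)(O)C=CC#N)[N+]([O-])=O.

8

Hydrogens are implicit in SMILES; fill each atom to its normal valence:
  3 × C: 1 H each → 3
  3 × C: no H
  2 × C: 2 H each → 4
  1 × N (charge +1): no H
  1 × N: no H
  1 × O: 1 H
  1 × O: no H
  1 × O (charge -1): no H
  Total hydrogens = 8.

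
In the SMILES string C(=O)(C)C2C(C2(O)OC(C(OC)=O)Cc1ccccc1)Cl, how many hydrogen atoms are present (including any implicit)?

17

Hydrogens are implicit in SMILES; fill each atom to its normal valence:
  5 × C (aromatic): 1 H each → 5
  4 × O: no H
  3 × C: 1 H each → 3
  3 × C: no H
  2 × C: 3 H each → 6
  1 × C: 2 H
  1 × C (aromatic): no H
  1 × Cl: no H
  1 × O: 1 H
  Total hydrogens = 17.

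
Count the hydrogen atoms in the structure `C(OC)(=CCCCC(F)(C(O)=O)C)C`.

Hydrogens are implicit in SMILES; fill each atom to its normal valence:
  3 × C: 3 H each → 9
  3 × C: 2 H each → 6
  3 × C: no H
  2 × O: no H
  1 × C: 1 H
  1 × F: no H
  1 × O: 1 H
  Total hydrogens = 17.

17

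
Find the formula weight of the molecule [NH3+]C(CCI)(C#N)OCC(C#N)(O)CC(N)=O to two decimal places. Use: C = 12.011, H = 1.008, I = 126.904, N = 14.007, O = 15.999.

Molecular formula: C9H14IN4O3+.
M = 9×12.011 + 14×1.008 + 1×126.904 + 4×14.007 + 3×15.999 = 353.14 g/mol.

353.14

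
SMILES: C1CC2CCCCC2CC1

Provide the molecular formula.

C10H18

Heavy atoms from the SMILES: 10 C.
Implicit hydrogens by atom environment:
  8 × C: 2 H each → 16
  2 × C: 1 H each → 2
  Total hydrogens = 18.
Molecular formula: C10H18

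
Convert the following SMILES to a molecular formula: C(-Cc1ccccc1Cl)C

C9H11Cl

Heavy atoms from the SMILES: 9 C, 1 Cl.
Implicit hydrogens by atom environment:
  4 × C (aromatic): 1 H each → 4
  2 × C: 2 H each → 4
  2 × C (aromatic): no H
  1 × C: 3 H
  1 × Cl: no H
  Total hydrogens = 11.
Molecular formula: C9H11Cl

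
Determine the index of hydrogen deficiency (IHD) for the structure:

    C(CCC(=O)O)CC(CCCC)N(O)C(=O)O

2

Molecular formula from the SMILES: C11H21NO5.
DoU = (2C + 2 + N − H − X)/2 = (2·11 + 2 + 1 − 21 − 0)/2 = 4/2 = 2.
(Structurally: 0 ring(s) + 2 π bond(s) = 2.)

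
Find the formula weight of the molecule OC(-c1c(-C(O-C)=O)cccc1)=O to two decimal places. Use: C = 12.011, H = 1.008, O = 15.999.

180.16

Molecular formula: C9H8O4.
M = 9×12.011 + 8×1.008 + 4×15.999 = 180.16 g/mol.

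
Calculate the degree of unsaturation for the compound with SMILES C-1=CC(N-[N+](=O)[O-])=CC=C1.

5

Molecular formula from the SMILES: C6H6N2O2.
DoU = (2C + 2 + N − H − X)/2 = (2·6 + 2 + 2 − 6 − 0)/2 = 10/2 = 5.
(Structurally: 1 ring(s) + 4 π bond(s) = 5.)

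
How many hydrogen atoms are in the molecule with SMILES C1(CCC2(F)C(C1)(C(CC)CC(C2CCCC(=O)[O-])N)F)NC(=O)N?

28

Hydrogens are implicit in SMILES; fill each atom to its normal valence:
  8 × C: 2 H each → 16
  4 × C: 1 H each → 4
  4 × C: no H
  2 × F: no H
  2 × N: 2 H each → 4
  2 × O: no H
  1 × C: 3 H
  1 × N: 1 H
  1 × O (charge -1): no H
  Total hydrogens = 28.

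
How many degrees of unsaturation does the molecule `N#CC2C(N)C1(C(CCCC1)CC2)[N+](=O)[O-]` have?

Molecular formula from the SMILES: C11H17N3O2.
DoU = (2C + 2 + N − H − X)/2 = (2·11 + 2 + 3 − 17 − 0)/2 = 10/2 = 5.
(Structurally: 2 ring(s) + 3 π bond(s) = 5.)

5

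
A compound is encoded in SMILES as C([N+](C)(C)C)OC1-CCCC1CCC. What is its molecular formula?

Heavy atoms from the SMILES: 12 C, 1 N, 1 O.
Implicit hydrogens by atom environment:
  6 × C: 2 H each → 12
  4 × C: 3 H each → 12
  2 × C: 1 H each → 2
  1 × N (charge +1): no H
  1 × O: no H
  Total hydrogens = 26.
Net charge +1.
Molecular formula: C12H26NO+

C12H26NO+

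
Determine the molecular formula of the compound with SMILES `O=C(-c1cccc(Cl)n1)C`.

C7H6ClNO

Heavy atoms from the SMILES: 7 C, 1 Cl, 1 N, 1 O.
Implicit hydrogens by atom environment:
  3 × C (aromatic): 1 H each → 3
  2 × C (aromatic): no H
  1 × C: 3 H
  1 × C: no H
  1 × Cl: no H
  1 × N (aromatic): no H
  1 × O: no H
  Total hydrogens = 6.
Molecular formula: C7H6ClNO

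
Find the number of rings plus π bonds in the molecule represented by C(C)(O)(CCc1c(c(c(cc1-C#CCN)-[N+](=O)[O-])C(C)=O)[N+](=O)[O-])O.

9

Molecular formula from the SMILES: C15H17N3O7.
DoU = (2C + 2 + N − H − X)/2 = (2·15 + 2 + 3 − 17 − 0)/2 = 18/2 = 9.
(Structurally: 1 ring(s) + 8 π bond(s) = 9.)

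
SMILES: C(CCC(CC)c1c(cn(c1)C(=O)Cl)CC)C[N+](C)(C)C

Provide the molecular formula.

C17H30ClN2O+

Heavy atoms from the SMILES: 17 C, 1 Cl, 2 N, 1 O.
Implicit hydrogens by atom environment:
  6 × C: 2 H each → 12
  5 × C: 3 H each → 15
  2 × C (aromatic): 1 H each → 2
  2 × C (aromatic): no H
  1 × C: 1 H
  1 × C: no H
  1 × Cl: no H
  1 × N (aromatic): no H
  1 × N (charge +1): no H
  1 × O: no H
  Total hydrogens = 30.
Net charge +1.
Molecular formula: C17H30ClN2O+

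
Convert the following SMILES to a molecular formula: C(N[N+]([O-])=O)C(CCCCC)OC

C8H18N2O3

Heavy atoms from the SMILES: 8 C, 2 N, 3 O.
Implicit hydrogens by atom environment:
  5 × C: 2 H each → 10
  2 × C: 3 H each → 6
  2 × O: no H
  1 × C: 1 H
  1 × N: 1 H
  1 × N (charge +1): no H
  1 × O (charge -1): no H
  Total hydrogens = 18.
Molecular formula: C8H18N2O3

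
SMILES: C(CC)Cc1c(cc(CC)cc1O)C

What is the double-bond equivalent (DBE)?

4

Molecular formula from the SMILES: C13H20O.
DoU = (2C + 2 + N − H − X)/2 = (2·13 + 2 + 0 − 20 − 0)/2 = 8/2 = 4.
(Structurally: 1 ring(s) + 3 π bond(s) = 4.)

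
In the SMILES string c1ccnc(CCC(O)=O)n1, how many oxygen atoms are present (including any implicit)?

2

The symbol for oxygen appears 2 times in the SMILES.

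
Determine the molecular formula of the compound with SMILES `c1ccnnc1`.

C4H4N2

Heavy atoms from the SMILES: 4 C, 2 N.
Implicit hydrogens by atom environment:
  4 × C (aromatic): 1 H each → 4
  2 × N (aromatic): no H
  Total hydrogens = 4.
Molecular formula: C4H4N2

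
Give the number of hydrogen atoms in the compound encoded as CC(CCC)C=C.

14

Hydrogens are implicit in SMILES; fill each atom to its normal valence:
  3 × C: 2 H each → 6
  2 × C: 3 H each → 6
  2 × C: 1 H each → 2
  Total hydrogens = 14.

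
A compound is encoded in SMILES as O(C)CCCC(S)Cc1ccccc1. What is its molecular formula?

Heavy atoms from the SMILES: 12 C, 1 O, 1 S.
Implicit hydrogens by atom environment:
  5 × C (aromatic): 1 H each → 5
  4 × C: 2 H each → 8
  1 × C: 3 H
  1 × C: 1 H
  1 × C (aromatic): no H
  1 × O: no H
  1 × S: 1 H
  Total hydrogens = 18.
Molecular formula: C12H18OS

C12H18OS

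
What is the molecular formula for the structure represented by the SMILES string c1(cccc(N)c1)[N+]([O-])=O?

Heavy atoms from the SMILES: 6 C, 2 N, 2 O.
Implicit hydrogens by atom environment:
  4 × C (aromatic): 1 H each → 4
  2 × C (aromatic): no H
  1 × N: 2 H
  1 × N (charge +1): no H
  1 × O: no H
  1 × O (charge -1): no H
  Total hydrogens = 6.
Molecular formula: C6H6N2O2

C6H6N2O2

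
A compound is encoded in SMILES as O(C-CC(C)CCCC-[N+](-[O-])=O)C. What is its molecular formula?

Heavy atoms from the SMILES: 9 C, 1 N, 3 O.
Implicit hydrogens by atom environment:
  6 × C: 2 H each → 12
  2 × C: 3 H each → 6
  2 × O: no H
  1 × C: 1 H
  1 × N (charge +1): no H
  1 × O (charge -1): no H
  Total hydrogens = 19.
Molecular formula: C9H19NO3

C9H19NO3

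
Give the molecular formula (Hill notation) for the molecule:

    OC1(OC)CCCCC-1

C7H14O2

Heavy atoms from the SMILES: 7 C, 2 O.
Implicit hydrogens by atom environment:
  5 × C: 2 H each → 10
  1 × C: 3 H
  1 × C: no H
  1 × O: 1 H
  1 × O: no H
  Total hydrogens = 14.
Molecular formula: C7H14O2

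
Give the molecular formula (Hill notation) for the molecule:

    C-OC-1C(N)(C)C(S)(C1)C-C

Heavy atoms from the SMILES: 8 C, 1 N, 1 O, 1 S.
Implicit hydrogens by atom environment:
  3 × C: 3 H each → 9
  2 × C: 2 H each → 4
  2 × C: no H
  1 × C: 1 H
  1 × N: 2 H
  1 × O: no H
  1 × S: 1 H
  Total hydrogens = 17.
Molecular formula: C8H17NOS

C8H17NOS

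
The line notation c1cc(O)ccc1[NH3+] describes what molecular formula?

C6H8NO+

Heavy atoms from the SMILES: 6 C, 1 N, 1 O.
Implicit hydrogens by atom environment:
  4 × C (aromatic): 1 H each → 4
  2 × C (aromatic): no H
  1 × N (charge +1): 3 H
  1 × O: 1 H
  Total hydrogens = 8.
Net charge +1.
Molecular formula: C6H8NO+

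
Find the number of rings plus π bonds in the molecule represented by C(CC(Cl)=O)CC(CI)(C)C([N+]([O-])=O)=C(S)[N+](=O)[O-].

Molecular formula from the SMILES: C9H12ClIN2O5S.
DoU = (2C + 2 + N − H − X)/2 = (2·9 + 2 + 2 − 12 − 2)/2 = 8/2 = 4.
(Structurally: 0 ring(s) + 4 π bond(s) = 4.)

4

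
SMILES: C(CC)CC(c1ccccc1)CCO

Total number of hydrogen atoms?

Hydrogens are implicit in SMILES; fill each atom to its normal valence:
  5 × C: 2 H each → 10
  5 × C (aromatic): 1 H each → 5
  1 × C: 3 H
  1 × C: 1 H
  1 × C (aromatic): no H
  1 × O: 1 H
  Total hydrogens = 20.

20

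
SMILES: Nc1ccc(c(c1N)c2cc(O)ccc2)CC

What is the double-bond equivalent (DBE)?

Molecular formula from the SMILES: C14H16N2O.
DoU = (2C + 2 + N − H − X)/2 = (2·14 + 2 + 2 − 16 − 0)/2 = 16/2 = 8.
(Structurally: 2 ring(s) + 6 π bond(s) = 8.)

8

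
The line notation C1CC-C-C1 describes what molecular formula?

C5H10

Heavy atoms from the SMILES: 5 C.
Implicit hydrogens by atom environment:
  5 × C: 2 H each → 10
  Total hydrogens = 10.
Molecular formula: C5H10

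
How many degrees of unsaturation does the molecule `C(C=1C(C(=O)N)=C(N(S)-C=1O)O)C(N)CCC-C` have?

Molecular formula from the SMILES: C11H19N3O3S.
DoU = (2C + 2 + N − H − X)/2 = (2·11 + 2 + 3 − 19 − 0)/2 = 8/2 = 4.
(Structurally: 1 ring(s) + 3 π bond(s) = 4.)

4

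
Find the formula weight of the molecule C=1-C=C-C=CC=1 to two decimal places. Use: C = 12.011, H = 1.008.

78.11

Molecular formula: C6H6.
M = 6×12.011 + 6×1.008 = 78.11 g/mol.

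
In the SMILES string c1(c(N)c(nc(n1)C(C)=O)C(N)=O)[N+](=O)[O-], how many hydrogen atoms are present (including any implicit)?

Hydrogens are implicit in SMILES; fill each atom to its normal valence:
  4 × C (aromatic): no H
  3 × O: no H
  2 × C: no H
  2 × N: 2 H each → 4
  2 × N (aromatic): no H
  1 × C: 3 H
  1 × N (charge +1): no H
  1 × O (charge -1): no H
  Total hydrogens = 7.

7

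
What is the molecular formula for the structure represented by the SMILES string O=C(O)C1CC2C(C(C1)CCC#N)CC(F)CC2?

Heavy atoms from the SMILES: 14 C, 1 F, 1 N, 2 O.
Implicit hydrogens by atom environment:
  7 × C: 2 H each → 14
  5 × C: 1 H each → 5
  2 × C: no H
  1 × F: no H
  1 × N: no H
  1 × O: 1 H
  1 × O: no H
  Total hydrogens = 20.
Molecular formula: C14H20FNO2

C14H20FNO2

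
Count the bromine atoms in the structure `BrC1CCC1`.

The symbol for bromine appears 1 time in the SMILES.

1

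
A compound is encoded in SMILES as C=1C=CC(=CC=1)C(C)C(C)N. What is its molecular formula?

C10H15N

Heavy atoms from the SMILES: 10 C, 1 N.
Implicit hydrogens by atom environment:
  5 × C (aromatic): 1 H each → 5
  2 × C: 3 H each → 6
  2 × C: 1 H each → 2
  1 × C (aromatic): no H
  1 × N: 2 H
  Total hydrogens = 15.
Molecular formula: C10H15N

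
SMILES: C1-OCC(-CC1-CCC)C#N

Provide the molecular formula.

Heavy atoms from the SMILES: 9 C, 1 N, 1 O.
Implicit hydrogens by atom environment:
  5 × C: 2 H each → 10
  2 × C: 1 H each → 2
  1 × C: 3 H
  1 × C: no H
  1 × N: no H
  1 × O: no H
  Total hydrogens = 15.
Molecular formula: C9H15NO

C9H15NO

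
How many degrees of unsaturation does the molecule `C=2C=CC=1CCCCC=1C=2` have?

Molecular formula from the SMILES: C10H12.
DoU = (2C + 2 + N − H − X)/2 = (2·10 + 2 + 0 − 12 − 0)/2 = 10/2 = 5.
(Structurally: 2 ring(s) + 3 π bond(s) = 5.)

5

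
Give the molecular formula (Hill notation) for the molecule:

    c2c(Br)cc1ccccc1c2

C10H7Br

Heavy atoms from the SMILES: 1 Br, 10 C.
Implicit hydrogens by atom environment:
  7 × C (aromatic): 1 H each → 7
  3 × C (aromatic): no H
  1 × Br: no H
  Total hydrogens = 7.
Molecular formula: C10H7Br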